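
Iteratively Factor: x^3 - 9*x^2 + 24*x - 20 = (x - 2)*(x^2 - 7*x + 10) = (x - 5)*(x - 2)*(x - 2)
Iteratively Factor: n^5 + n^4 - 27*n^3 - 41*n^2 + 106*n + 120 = (n + 1)*(n^4 - 27*n^2 - 14*n + 120) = (n + 1)*(n + 4)*(n^3 - 4*n^2 - 11*n + 30) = (n + 1)*(n + 3)*(n + 4)*(n^2 - 7*n + 10) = (n - 5)*(n + 1)*(n + 3)*(n + 4)*(n - 2)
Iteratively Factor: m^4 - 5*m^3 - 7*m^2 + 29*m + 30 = (m + 2)*(m^3 - 7*m^2 + 7*m + 15) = (m - 3)*(m + 2)*(m^2 - 4*m - 5) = (m - 5)*(m - 3)*(m + 2)*(m + 1)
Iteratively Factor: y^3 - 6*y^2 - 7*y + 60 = (y + 3)*(y^2 - 9*y + 20) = (y - 4)*(y + 3)*(y - 5)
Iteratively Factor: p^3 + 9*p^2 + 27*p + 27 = (p + 3)*(p^2 + 6*p + 9) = (p + 3)^2*(p + 3)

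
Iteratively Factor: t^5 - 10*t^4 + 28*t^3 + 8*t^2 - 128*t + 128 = (t - 4)*(t^4 - 6*t^3 + 4*t^2 + 24*t - 32) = (t - 4)*(t + 2)*(t^3 - 8*t^2 + 20*t - 16) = (t - 4)*(t - 2)*(t + 2)*(t^2 - 6*t + 8) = (t - 4)*(t - 2)^2*(t + 2)*(t - 4)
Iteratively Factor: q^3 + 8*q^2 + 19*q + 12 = (q + 3)*(q^2 + 5*q + 4) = (q + 3)*(q + 4)*(q + 1)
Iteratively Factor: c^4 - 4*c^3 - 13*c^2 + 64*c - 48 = (c - 4)*(c^3 - 13*c + 12) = (c - 4)*(c - 3)*(c^2 + 3*c - 4) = (c - 4)*(c - 3)*(c + 4)*(c - 1)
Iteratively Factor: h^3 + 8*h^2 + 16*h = (h)*(h^2 + 8*h + 16) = h*(h + 4)*(h + 4)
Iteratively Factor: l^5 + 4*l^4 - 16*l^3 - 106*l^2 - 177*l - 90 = (l - 5)*(l^4 + 9*l^3 + 29*l^2 + 39*l + 18) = (l - 5)*(l + 3)*(l^3 + 6*l^2 + 11*l + 6) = (l - 5)*(l + 3)^2*(l^2 + 3*l + 2) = (l - 5)*(l + 1)*(l + 3)^2*(l + 2)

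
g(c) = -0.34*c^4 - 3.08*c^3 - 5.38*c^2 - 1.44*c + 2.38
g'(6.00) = -692.40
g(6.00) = -1305.86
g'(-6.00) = 24.24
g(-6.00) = 41.98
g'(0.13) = -3.00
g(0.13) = 2.10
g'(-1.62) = -2.48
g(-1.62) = 1.35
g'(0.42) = -7.69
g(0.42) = 0.59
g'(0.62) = -11.99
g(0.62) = -1.37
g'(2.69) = -123.72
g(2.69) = -118.18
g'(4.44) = -350.41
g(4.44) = -511.79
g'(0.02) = -1.66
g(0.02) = 2.35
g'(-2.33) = -9.33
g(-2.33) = 5.47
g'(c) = -1.36*c^3 - 9.24*c^2 - 10.76*c - 1.44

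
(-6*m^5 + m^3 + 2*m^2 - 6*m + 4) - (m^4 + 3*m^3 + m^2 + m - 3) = -6*m^5 - m^4 - 2*m^3 + m^2 - 7*m + 7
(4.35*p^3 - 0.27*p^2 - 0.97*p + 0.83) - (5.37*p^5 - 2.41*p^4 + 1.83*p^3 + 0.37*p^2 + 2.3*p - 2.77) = -5.37*p^5 + 2.41*p^4 + 2.52*p^3 - 0.64*p^2 - 3.27*p + 3.6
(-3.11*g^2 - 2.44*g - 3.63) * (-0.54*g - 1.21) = 1.6794*g^3 + 5.0807*g^2 + 4.9126*g + 4.3923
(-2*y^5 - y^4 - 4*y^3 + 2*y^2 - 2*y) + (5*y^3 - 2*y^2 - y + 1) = -2*y^5 - y^4 + y^3 - 3*y + 1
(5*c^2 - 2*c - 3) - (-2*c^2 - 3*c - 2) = 7*c^2 + c - 1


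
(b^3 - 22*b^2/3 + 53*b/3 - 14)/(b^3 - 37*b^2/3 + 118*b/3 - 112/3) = (b - 3)/(b - 8)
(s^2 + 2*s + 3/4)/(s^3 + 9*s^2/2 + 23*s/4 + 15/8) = 2/(2*s + 5)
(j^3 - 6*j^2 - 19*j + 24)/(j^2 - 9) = (j^2 - 9*j + 8)/(j - 3)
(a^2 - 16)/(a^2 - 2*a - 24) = (a - 4)/(a - 6)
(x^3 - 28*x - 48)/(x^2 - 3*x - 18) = (x^2 + 6*x + 8)/(x + 3)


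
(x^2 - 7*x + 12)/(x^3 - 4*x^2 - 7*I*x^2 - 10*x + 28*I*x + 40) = (x - 3)/(x^2 - 7*I*x - 10)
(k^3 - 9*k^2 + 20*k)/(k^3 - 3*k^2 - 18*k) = (-k^2 + 9*k - 20)/(-k^2 + 3*k + 18)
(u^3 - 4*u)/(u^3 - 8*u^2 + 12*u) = (u + 2)/(u - 6)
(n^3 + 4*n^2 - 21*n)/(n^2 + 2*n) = (n^2 + 4*n - 21)/(n + 2)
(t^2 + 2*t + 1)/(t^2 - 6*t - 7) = (t + 1)/(t - 7)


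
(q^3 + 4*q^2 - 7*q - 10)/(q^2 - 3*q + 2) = (q^2 + 6*q + 5)/(q - 1)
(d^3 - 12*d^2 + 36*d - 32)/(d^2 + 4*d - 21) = (d^3 - 12*d^2 + 36*d - 32)/(d^2 + 4*d - 21)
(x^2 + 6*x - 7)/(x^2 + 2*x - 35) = (x - 1)/(x - 5)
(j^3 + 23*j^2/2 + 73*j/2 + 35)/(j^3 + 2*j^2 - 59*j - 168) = (j^2 + 9*j/2 + 5)/(j^2 - 5*j - 24)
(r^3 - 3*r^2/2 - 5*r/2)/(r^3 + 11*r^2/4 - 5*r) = 2*(2*r^2 - 3*r - 5)/(4*r^2 + 11*r - 20)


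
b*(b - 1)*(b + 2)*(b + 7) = b^4 + 8*b^3 + 5*b^2 - 14*b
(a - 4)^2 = a^2 - 8*a + 16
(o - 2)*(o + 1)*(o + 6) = o^3 + 5*o^2 - 8*o - 12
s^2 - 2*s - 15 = (s - 5)*(s + 3)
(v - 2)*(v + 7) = v^2 + 5*v - 14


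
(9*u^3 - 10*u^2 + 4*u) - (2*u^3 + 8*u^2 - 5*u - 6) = 7*u^3 - 18*u^2 + 9*u + 6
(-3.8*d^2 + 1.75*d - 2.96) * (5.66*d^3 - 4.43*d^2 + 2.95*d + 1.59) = -21.508*d^5 + 26.739*d^4 - 35.7161*d^3 + 12.2333*d^2 - 5.9495*d - 4.7064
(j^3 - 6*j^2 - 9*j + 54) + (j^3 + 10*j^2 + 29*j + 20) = 2*j^3 + 4*j^2 + 20*j + 74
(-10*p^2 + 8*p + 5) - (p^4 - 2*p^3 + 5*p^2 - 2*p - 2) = -p^4 + 2*p^3 - 15*p^2 + 10*p + 7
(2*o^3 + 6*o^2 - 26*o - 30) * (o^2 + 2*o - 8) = 2*o^5 + 10*o^4 - 30*o^3 - 130*o^2 + 148*o + 240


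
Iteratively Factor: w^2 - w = (w)*(w - 1)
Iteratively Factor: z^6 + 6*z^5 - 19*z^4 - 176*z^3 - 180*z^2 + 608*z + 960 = (z - 2)*(z^5 + 8*z^4 - 3*z^3 - 182*z^2 - 544*z - 480) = (z - 2)*(z + 3)*(z^4 + 5*z^3 - 18*z^2 - 128*z - 160) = (z - 2)*(z + 3)*(z + 4)*(z^3 + z^2 - 22*z - 40) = (z - 2)*(z + 2)*(z + 3)*(z + 4)*(z^2 - z - 20) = (z - 2)*(z + 2)*(z + 3)*(z + 4)^2*(z - 5)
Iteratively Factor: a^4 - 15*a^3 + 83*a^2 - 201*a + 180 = (a - 5)*(a^3 - 10*a^2 + 33*a - 36) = (a - 5)*(a - 3)*(a^2 - 7*a + 12) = (a - 5)*(a - 4)*(a - 3)*(a - 3)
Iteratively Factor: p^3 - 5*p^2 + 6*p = (p)*(p^2 - 5*p + 6) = p*(p - 3)*(p - 2)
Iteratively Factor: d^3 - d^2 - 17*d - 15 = (d + 1)*(d^2 - 2*d - 15) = (d + 1)*(d + 3)*(d - 5)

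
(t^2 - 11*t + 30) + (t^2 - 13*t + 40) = 2*t^2 - 24*t + 70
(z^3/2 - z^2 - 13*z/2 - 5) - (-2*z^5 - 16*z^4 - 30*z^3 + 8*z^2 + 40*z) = 2*z^5 + 16*z^4 + 61*z^3/2 - 9*z^2 - 93*z/2 - 5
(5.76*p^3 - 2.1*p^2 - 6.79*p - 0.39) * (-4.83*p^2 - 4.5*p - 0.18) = -27.8208*p^5 - 15.777*p^4 + 41.2089*p^3 + 32.8167*p^2 + 2.9772*p + 0.0702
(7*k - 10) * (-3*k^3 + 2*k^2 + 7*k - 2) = -21*k^4 + 44*k^3 + 29*k^2 - 84*k + 20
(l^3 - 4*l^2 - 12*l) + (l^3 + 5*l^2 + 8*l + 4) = 2*l^3 + l^2 - 4*l + 4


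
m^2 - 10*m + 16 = (m - 8)*(m - 2)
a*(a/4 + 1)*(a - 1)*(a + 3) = a^4/4 + 3*a^3/2 + 5*a^2/4 - 3*a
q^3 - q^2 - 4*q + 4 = (q - 2)*(q - 1)*(q + 2)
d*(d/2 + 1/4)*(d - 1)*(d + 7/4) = d^4/2 + 5*d^3/8 - 11*d^2/16 - 7*d/16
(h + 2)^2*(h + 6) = h^3 + 10*h^2 + 28*h + 24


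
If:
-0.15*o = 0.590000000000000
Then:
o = -3.93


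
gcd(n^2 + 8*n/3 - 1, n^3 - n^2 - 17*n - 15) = n + 3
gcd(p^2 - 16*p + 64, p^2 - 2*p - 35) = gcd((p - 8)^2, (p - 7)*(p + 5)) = 1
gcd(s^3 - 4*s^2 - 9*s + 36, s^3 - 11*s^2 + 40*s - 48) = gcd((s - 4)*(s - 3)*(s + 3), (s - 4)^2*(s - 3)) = s^2 - 7*s + 12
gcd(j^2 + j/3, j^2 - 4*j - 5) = 1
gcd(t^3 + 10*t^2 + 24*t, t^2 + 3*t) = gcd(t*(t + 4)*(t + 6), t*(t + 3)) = t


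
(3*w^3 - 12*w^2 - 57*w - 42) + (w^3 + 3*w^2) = 4*w^3 - 9*w^2 - 57*w - 42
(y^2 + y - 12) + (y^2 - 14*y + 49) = 2*y^2 - 13*y + 37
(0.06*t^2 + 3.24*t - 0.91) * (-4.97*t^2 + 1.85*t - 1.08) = -0.2982*t^4 - 15.9918*t^3 + 10.4519*t^2 - 5.1827*t + 0.9828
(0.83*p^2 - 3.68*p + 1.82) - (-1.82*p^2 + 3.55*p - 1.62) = 2.65*p^2 - 7.23*p + 3.44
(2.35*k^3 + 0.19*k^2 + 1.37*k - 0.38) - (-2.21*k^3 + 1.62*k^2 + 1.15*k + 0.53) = 4.56*k^3 - 1.43*k^2 + 0.22*k - 0.91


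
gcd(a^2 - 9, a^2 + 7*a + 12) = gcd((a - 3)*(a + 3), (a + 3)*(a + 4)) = a + 3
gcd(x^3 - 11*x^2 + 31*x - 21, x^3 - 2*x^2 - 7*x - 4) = 1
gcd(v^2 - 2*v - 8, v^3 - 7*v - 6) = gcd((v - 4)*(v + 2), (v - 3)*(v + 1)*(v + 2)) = v + 2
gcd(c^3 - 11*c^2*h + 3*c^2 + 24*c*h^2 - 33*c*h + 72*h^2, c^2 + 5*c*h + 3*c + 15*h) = c + 3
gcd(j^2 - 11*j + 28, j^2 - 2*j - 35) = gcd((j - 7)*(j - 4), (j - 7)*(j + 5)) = j - 7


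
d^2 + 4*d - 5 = (d - 1)*(d + 5)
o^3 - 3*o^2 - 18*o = o*(o - 6)*(o + 3)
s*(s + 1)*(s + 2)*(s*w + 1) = s^4*w + 3*s^3*w + s^3 + 2*s^2*w + 3*s^2 + 2*s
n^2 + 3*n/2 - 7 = (n - 2)*(n + 7/2)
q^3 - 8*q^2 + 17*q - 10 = (q - 5)*(q - 2)*(q - 1)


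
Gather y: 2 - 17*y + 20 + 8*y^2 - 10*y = 8*y^2 - 27*y + 22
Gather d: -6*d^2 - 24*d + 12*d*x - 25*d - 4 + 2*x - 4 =-6*d^2 + d*(12*x - 49) + 2*x - 8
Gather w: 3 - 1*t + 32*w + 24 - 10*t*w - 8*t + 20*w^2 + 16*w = -9*t + 20*w^2 + w*(48 - 10*t) + 27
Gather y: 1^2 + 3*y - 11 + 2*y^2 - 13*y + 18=2*y^2 - 10*y + 8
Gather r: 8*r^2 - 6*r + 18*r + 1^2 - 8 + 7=8*r^2 + 12*r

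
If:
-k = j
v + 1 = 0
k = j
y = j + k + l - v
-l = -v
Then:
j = 0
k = 0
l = -1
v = -1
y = 0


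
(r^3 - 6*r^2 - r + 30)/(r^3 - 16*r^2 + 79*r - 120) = (r + 2)/(r - 8)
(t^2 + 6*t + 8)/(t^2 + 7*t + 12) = (t + 2)/(t + 3)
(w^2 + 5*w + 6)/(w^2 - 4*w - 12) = (w + 3)/(w - 6)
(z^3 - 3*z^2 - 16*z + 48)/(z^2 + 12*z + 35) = (z^3 - 3*z^2 - 16*z + 48)/(z^2 + 12*z + 35)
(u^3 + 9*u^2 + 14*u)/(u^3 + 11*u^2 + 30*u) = (u^2 + 9*u + 14)/(u^2 + 11*u + 30)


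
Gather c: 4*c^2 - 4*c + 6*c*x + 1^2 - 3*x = 4*c^2 + c*(6*x - 4) - 3*x + 1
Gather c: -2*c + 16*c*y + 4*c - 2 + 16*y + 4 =c*(16*y + 2) + 16*y + 2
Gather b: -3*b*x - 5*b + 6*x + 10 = b*(-3*x - 5) + 6*x + 10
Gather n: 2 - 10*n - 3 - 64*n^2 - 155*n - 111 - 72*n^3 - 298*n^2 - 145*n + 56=-72*n^3 - 362*n^2 - 310*n - 56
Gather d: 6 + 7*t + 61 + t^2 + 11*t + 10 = t^2 + 18*t + 77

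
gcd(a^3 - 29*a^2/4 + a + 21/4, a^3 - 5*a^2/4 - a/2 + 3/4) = a^2 - a/4 - 3/4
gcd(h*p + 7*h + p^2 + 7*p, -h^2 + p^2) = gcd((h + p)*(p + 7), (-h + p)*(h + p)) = h + p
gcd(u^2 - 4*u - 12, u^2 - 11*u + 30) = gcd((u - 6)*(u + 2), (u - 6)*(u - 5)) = u - 6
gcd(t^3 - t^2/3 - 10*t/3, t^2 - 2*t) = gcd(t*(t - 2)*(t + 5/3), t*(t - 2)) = t^2 - 2*t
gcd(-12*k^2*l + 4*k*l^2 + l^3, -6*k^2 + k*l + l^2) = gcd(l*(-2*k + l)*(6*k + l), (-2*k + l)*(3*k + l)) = 2*k - l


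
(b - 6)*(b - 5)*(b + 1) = b^3 - 10*b^2 + 19*b + 30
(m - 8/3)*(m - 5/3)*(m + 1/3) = m^3 - 4*m^2 + 3*m + 40/27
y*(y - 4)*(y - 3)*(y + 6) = y^4 - y^3 - 30*y^2 + 72*y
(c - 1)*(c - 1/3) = c^2 - 4*c/3 + 1/3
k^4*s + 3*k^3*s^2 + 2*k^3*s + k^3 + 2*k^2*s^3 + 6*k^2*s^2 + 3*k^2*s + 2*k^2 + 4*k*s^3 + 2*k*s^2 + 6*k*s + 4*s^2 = (k + 2)*(k + s)*(k + 2*s)*(k*s + 1)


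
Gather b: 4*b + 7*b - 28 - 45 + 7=11*b - 66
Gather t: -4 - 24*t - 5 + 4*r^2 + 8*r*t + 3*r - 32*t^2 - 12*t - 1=4*r^2 + 3*r - 32*t^2 + t*(8*r - 36) - 10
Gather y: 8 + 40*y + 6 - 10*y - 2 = 30*y + 12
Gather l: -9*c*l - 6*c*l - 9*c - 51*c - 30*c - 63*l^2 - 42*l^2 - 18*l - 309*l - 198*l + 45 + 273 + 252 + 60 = -90*c - 105*l^2 + l*(-15*c - 525) + 630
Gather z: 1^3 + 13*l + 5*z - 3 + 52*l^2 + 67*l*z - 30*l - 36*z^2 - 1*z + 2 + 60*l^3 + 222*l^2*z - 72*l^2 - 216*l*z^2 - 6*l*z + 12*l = 60*l^3 - 20*l^2 - 5*l + z^2*(-216*l - 36) + z*(222*l^2 + 61*l + 4)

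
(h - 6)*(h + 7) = h^2 + h - 42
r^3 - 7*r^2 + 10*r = r*(r - 5)*(r - 2)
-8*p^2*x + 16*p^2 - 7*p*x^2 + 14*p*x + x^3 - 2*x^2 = (-8*p + x)*(p + x)*(x - 2)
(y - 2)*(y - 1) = y^2 - 3*y + 2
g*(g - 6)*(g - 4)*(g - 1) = g^4 - 11*g^3 + 34*g^2 - 24*g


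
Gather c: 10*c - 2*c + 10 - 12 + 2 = 8*c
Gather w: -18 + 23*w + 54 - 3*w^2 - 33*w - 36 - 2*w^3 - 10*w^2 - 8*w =-2*w^3 - 13*w^2 - 18*w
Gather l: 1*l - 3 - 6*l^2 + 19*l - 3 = -6*l^2 + 20*l - 6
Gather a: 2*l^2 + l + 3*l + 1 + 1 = 2*l^2 + 4*l + 2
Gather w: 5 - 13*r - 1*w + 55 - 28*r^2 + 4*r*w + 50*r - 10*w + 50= -28*r^2 + 37*r + w*(4*r - 11) + 110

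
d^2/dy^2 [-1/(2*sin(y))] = (sin(y)^2 - 2)/(2*sin(y)^3)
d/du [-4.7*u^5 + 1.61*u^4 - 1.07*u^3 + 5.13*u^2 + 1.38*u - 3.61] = -23.5*u^4 + 6.44*u^3 - 3.21*u^2 + 10.26*u + 1.38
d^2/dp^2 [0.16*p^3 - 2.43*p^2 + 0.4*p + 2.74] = 0.96*p - 4.86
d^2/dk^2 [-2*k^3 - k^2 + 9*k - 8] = -12*k - 2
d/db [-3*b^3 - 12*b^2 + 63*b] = -9*b^2 - 24*b + 63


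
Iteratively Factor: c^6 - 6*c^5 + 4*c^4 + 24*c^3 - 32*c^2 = (c + 2)*(c^5 - 8*c^4 + 20*c^3 - 16*c^2) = c*(c + 2)*(c^4 - 8*c^3 + 20*c^2 - 16*c) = c*(c - 2)*(c + 2)*(c^3 - 6*c^2 + 8*c) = c^2*(c - 2)*(c + 2)*(c^2 - 6*c + 8) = c^2*(c - 4)*(c - 2)*(c + 2)*(c - 2)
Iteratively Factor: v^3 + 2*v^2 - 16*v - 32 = (v + 4)*(v^2 - 2*v - 8) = (v - 4)*(v + 4)*(v + 2)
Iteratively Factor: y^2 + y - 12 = (y - 3)*(y + 4)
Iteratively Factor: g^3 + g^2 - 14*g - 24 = (g + 2)*(g^2 - g - 12) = (g + 2)*(g + 3)*(g - 4)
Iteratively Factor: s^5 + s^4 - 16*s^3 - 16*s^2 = (s + 1)*(s^4 - 16*s^2) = s*(s + 1)*(s^3 - 16*s) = s*(s + 1)*(s + 4)*(s^2 - 4*s) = s*(s - 4)*(s + 1)*(s + 4)*(s)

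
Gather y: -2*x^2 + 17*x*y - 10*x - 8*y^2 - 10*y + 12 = -2*x^2 - 10*x - 8*y^2 + y*(17*x - 10) + 12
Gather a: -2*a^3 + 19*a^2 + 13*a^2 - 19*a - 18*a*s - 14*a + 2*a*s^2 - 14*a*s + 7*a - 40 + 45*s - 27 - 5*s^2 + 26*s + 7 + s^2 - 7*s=-2*a^3 + 32*a^2 + a*(2*s^2 - 32*s - 26) - 4*s^2 + 64*s - 60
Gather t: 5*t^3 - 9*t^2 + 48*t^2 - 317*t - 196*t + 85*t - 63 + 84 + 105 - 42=5*t^3 + 39*t^2 - 428*t + 84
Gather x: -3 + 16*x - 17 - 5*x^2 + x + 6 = -5*x^2 + 17*x - 14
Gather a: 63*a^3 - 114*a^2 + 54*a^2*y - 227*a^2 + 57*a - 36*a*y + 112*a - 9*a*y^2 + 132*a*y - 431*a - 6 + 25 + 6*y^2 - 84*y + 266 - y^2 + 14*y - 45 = 63*a^3 + a^2*(54*y - 341) + a*(-9*y^2 + 96*y - 262) + 5*y^2 - 70*y + 240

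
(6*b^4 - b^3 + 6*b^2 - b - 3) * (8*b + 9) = 48*b^5 + 46*b^4 + 39*b^3 + 46*b^2 - 33*b - 27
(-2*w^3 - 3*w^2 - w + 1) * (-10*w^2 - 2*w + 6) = 20*w^5 + 34*w^4 + 4*w^3 - 26*w^2 - 8*w + 6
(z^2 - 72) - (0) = z^2 - 72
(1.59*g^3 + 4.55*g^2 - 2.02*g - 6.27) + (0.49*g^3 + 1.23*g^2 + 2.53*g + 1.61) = 2.08*g^3 + 5.78*g^2 + 0.51*g - 4.66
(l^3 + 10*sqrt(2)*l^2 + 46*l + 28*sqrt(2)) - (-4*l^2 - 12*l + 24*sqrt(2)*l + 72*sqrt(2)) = l^3 + 4*l^2 + 10*sqrt(2)*l^2 - 24*sqrt(2)*l + 58*l - 44*sqrt(2)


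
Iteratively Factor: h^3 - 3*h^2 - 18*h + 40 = (h - 2)*(h^2 - h - 20) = (h - 2)*(h + 4)*(h - 5)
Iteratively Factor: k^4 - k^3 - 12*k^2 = (k + 3)*(k^3 - 4*k^2) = k*(k + 3)*(k^2 - 4*k) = k*(k - 4)*(k + 3)*(k)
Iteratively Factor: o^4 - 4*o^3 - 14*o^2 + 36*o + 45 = (o + 1)*(o^3 - 5*o^2 - 9*o + 45) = (o + 1)*(o + 3)*(o^2 - 8*o + 15) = (o - 3)*(o + 1)*(o + 3)*(o - 5)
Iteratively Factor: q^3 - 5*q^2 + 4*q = (q - 1)*(q^2 - 4*q) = (q - 4)*(q - 1)*(q)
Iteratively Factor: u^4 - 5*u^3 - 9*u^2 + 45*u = (u + 3)*(u^3 - 8*u^2 + 15*u) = (u - 5)*(u + 3)*(u^2 - 3*u) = u*(u - 5)*(u + 3)*(u - 3)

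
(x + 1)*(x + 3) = x^2 + 4*x + 3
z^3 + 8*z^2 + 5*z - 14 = (z - 1)*(z + 2)*(z + 7)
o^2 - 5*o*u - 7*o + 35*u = (o - 7)*(o - 5*u)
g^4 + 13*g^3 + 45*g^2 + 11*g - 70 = (g - 1)*(g + 2)*(g + 5)*(g + 7)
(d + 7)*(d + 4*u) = d^2 + 4*d*u + 7*d + 28*u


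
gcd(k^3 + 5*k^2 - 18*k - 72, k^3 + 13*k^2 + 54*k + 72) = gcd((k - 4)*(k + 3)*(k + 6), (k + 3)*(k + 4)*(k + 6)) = k^2 + 9*k + 18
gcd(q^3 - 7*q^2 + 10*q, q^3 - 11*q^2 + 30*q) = q^2 - 5*q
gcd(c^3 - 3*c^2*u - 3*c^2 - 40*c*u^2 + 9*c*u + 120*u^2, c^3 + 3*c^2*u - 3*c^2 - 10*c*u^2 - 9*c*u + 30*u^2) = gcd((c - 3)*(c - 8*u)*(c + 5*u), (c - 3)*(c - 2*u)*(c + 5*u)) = c^2 + 5*c*u - 3*c - 15*u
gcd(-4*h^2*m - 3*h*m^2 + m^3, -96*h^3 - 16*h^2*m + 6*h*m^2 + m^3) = 4*h - m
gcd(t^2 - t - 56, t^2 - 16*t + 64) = t - 8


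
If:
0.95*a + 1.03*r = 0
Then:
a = -1.08421052631579*r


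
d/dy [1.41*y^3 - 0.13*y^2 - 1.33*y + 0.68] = 4.23*y^2 - 0.26*y - 1.33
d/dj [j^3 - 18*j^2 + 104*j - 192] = 3*j^2 - 36*j + 104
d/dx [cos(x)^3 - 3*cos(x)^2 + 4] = 3*(2 - cos(x))*sin(x)*cos(x)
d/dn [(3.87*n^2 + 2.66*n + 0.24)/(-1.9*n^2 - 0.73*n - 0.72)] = (2.2289*n^2 - 4.6608*n - 1.74)/(3.61*n^4 + 2.774*n^3 + 3.2689*n^2 + 1.0512*n + 0.5184)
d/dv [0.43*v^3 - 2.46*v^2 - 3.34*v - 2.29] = 1.29*v^2 - 4.92*v - 3.34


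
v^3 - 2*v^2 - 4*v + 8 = (v - 2)^2*(v + 2)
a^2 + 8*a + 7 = (a + 1)*(a + 7)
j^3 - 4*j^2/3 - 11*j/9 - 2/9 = (j - 2)*(j + 1/3)^2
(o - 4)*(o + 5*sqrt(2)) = o^2 - 4*o + 5*sqrt(2)*o - 20*sqrt(2)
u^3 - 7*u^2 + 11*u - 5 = (u - 5)*(u - 1)^2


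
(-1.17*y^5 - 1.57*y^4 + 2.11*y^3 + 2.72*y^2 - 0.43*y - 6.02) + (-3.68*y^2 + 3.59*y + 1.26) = -1.17*y^5 - 1.57*y^4 + 2.11*y^3 - 0.96*y^2 + 3.16*y - 4.76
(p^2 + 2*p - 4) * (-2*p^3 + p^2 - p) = -2*p^5 - 3*p^4 + 9*p^3 - 6*p^2 + 4*p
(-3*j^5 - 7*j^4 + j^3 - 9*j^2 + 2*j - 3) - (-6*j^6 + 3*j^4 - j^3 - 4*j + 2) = 6*j^6 - 3*j^5 - 10*j^4 + 2*j^3 - 9*j^2 + 6*j - 5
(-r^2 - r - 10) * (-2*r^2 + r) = 2*r^4 + r^3 + 19*r^2 - 10*r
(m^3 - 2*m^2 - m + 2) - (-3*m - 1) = m^3 - 2*m^2 + 2*m + 3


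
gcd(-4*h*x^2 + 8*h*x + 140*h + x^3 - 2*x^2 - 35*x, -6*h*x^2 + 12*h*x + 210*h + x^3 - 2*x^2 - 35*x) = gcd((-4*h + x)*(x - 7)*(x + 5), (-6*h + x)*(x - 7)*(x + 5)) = x^2 - 2*x - 35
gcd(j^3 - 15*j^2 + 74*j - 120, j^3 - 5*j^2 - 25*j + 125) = j - 5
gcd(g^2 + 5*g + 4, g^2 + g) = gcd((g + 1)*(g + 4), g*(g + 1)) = g + 1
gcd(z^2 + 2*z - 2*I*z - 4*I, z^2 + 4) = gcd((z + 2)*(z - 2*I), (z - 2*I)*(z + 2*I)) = z - 2*I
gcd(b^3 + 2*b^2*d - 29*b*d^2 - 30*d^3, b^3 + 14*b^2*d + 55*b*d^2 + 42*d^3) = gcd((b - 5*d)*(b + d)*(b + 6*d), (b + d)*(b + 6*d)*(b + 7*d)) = b^2 + 7*b*d + 6*d^2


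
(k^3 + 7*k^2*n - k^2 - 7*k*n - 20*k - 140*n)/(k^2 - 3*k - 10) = (k^2 + 7*k*n + 4*k + 28*n)/(k + 2)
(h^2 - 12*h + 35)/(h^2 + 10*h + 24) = (h^2 - 12*h + 35)/(h^2 + 10*h + 24)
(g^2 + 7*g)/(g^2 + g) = (g + 7)/(g + 1)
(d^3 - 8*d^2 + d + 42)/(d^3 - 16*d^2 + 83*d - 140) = (d^2 - d - 6)/(d^2 - 9*d + 20)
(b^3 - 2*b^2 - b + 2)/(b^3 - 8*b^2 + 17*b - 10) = (b + 1)/(b - 5)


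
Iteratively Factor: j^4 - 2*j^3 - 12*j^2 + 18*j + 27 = (j + 3)*(j^3 - 5*j^2 + 3*j + 9) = (j - 3)*(j + 3)*(j^2 - 2*j - 3) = (j - 3)^2*(j + 3)*(j + 1)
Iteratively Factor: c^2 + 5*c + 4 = (c + 1)*(c + 4)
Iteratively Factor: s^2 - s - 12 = (s + 3)*(s - 4)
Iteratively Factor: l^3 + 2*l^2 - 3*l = (l + 3)*(l^2 - l) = (l - 1)*(l + 3)*(l)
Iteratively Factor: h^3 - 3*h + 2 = (h - 1)*(h^2 + h - 2) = (h - 1)^2*(h + 2)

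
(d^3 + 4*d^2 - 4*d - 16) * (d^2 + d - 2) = d^5 + 5*d^4 - 2*d^3 - 28*d^2 - 8*d + 32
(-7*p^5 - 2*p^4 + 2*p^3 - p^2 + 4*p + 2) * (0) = 0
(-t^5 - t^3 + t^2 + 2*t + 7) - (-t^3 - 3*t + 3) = -t^5 + t^2 + 5*t + 4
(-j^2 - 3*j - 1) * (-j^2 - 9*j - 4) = j^4 + 12*j^3 + 32*j^2 + 21*j + 4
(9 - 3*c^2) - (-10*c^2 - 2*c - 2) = 7*c^2 + 2*c + 11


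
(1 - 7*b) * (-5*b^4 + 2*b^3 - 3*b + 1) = 35*b^5 - 19*b^4 + 2*b^3 + 21*b^2 - 10*b + 1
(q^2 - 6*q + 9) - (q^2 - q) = 9 - 5*q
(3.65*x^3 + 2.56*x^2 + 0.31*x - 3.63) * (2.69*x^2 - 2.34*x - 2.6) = 9.8185*x^5 - 1.6546*x^4 - 14.6465*x^3 - 17.1461*x^2 + 7.6882*x + 9.438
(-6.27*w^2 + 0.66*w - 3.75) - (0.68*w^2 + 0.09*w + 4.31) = -6.95*w^2 + 0.57*w - 8.06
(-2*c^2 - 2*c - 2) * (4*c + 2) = -8*c^3 - 12*c^2 - 12*c - 4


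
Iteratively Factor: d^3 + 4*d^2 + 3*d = (d + 1)*(d^2 + 3*d) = d*(d + 1)*(d + 3)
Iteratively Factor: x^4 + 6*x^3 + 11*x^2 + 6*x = (x + 3)*(x^3 + 3*x^2 + 2*x) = (x + 1)*(x + 3)*(x^2 + 2*x) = x*(x + 1)*(x + 3)*(x + 2)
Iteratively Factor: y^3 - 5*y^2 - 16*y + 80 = (y - 4)*(y^2 - y - 20) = (y - 5)*(y - 4)*(y + 4)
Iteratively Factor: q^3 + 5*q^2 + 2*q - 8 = (q + 2)*(q^2 + 3*q - 4) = (q - 1)*(q + 2)*(q + 4)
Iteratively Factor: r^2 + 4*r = (r)*(r + 4)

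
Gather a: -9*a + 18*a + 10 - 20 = 9*a - 10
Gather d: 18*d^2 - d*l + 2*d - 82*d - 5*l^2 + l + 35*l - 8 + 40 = 18*d^2 + d*(-l - 80) - 5*l^2 + 36*l + 32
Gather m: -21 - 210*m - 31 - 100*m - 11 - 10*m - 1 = -320*m - 64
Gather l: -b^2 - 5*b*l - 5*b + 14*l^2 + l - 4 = -b^2 - 5*b + 14*l^2 + l*(1 - 5*b) - 4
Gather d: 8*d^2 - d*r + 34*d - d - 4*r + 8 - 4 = 8*d^2 + d*(33 - r) - 4*r + 4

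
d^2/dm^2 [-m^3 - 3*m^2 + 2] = -6*m - 6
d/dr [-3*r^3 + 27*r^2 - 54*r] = -9*r^2 + 54*r - 54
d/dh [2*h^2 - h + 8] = 4*h - 1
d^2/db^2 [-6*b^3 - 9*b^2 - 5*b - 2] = -36*b - 18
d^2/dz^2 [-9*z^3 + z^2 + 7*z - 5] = 2 - 54*z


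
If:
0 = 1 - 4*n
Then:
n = 1/4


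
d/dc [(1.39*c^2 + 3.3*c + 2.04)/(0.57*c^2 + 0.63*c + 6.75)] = (-1.0053*c^2 + 16.4394*c + 20.9898)/(0.3249*c^4 + 0.7182*c^3 + 8.0919*c^2 + 8.505*c + 45.5625)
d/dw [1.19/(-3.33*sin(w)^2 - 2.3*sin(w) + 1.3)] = (7.9254*sin(w) + 2.737)*cos(w)/(3.33*sin(w)^2 + 2.3*sin(w) - 1.3)^2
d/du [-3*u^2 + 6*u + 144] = 6 - 6*u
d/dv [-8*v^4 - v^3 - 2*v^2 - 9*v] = -32*v^3 - 3*v^2 - 4*v - 9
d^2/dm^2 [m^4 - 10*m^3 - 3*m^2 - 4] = 12*m^2 - 60*m - 6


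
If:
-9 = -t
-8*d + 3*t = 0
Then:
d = 27/8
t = 9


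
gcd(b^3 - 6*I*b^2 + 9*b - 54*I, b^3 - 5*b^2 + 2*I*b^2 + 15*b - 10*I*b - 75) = b - 3*I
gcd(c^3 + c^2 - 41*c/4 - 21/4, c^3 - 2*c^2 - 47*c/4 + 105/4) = c^2 + c/2 - 21/2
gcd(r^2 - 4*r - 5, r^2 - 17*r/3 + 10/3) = r - 5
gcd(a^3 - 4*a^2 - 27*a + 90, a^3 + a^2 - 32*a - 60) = a^2 - a - 30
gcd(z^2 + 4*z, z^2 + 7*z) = z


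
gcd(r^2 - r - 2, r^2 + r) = r + 1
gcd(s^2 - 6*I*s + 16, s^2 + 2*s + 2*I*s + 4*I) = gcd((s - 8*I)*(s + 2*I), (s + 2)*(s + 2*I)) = s + 2*I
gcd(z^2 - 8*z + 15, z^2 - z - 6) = z - 3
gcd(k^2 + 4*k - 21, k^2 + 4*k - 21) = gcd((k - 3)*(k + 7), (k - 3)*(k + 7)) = k^2 + 4*k - 21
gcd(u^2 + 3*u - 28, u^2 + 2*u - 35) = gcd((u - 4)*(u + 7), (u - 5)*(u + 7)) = u + 7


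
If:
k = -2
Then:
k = -2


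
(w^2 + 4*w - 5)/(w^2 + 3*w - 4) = (w + 5)/(w + 4)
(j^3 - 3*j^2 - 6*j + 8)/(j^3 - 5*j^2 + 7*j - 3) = (j^2 - 2*j - 8)/(j^2 - 4*j + 3)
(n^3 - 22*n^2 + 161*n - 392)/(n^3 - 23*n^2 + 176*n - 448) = (n - 7)/(n - 8)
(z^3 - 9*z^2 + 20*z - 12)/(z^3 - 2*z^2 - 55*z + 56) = (z^2 - 8*z + 12)/(z^2 - z - 56)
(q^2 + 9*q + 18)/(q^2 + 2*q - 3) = (q + 6)/(q - 1)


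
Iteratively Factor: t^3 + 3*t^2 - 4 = (t - 1)*(t^2 + 4*t + 4) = (t - 1)*(t + 2)*(t + 2)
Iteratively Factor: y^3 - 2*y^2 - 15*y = (y + 3)*(y^2 - 5*y) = y*(y + 3)*(y - 5)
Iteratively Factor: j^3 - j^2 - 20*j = (j - 5)*(j^2 + 4*j) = (j - 5)*(j + 4)*(j)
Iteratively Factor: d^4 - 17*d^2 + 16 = (d - 1)*(d^3 + d^2 - 16*d - 16) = (d - 4)*(d - 1)*(d^2 + 5*d + 4) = (d - 4)*(d - 1)*(d + 1)*(d + 4)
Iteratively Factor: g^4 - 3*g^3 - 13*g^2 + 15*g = (g + 3)*(g^3 - 6*g^2 + 5*g) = (g - 1)*(g + 3)*(g^2 - 5*g) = g*(g - 1)*(g + 3)*(g - 5)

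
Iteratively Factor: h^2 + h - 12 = (h - 3)*(h + 4)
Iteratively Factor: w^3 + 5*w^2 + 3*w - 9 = (w + 3)*(w^2 + 2*w - 3) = (w - 1)*(w + 3)*(w + 3)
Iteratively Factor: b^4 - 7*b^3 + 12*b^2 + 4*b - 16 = (b + 1)*(b^3 - 8*b^2 + 20*b - 16) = (b - 2)*(b + 1)*(b^2 - 6*b + 8) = (b - 4)*(b - 2)*(b + 1)*(b - 2)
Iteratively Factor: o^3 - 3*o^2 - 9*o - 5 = (o + 1)*(o^2 - 4*o - 5) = (o - 5)*(o + 1)*(o + 1)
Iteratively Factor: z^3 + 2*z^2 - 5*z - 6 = (z + 1)*(z^2 + z - 6) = (z - 2)*(z + 1)*(z + 3)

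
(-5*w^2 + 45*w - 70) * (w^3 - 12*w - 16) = -5*w^5 + 45*w^4 - 10*w^3 - 460*w^2 + 120*w + 1120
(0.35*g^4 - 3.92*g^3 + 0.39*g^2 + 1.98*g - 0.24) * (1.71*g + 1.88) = 0.5985*g^5 - 6.0452*g^4 - 6.7027*g^3 + 4.119*g^2 + 3.312*g - 0.4512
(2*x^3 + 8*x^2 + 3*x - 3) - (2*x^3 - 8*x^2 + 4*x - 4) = 16*x^2 - x + 1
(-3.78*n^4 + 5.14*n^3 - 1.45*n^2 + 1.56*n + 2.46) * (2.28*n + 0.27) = -8.6184*n^5 + 10.6986*n^4 - 1.9182*n^3 + 3.1653*n^2 + 6.03*n + 0.6642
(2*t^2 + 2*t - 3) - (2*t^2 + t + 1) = t - 4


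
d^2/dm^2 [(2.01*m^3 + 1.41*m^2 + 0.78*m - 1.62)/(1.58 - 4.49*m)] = (-81.043602*m^3 + 85.556052*m^2 - 30.106584*m + 47.211924)/(90.518849*m^3 - 95.558874*m^2 + 33.626508*m - 3.944312)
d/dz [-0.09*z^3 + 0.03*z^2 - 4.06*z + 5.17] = -0.27*z^2 + 0.06*z - 4.06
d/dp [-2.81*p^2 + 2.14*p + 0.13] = 2.14 - 5.62*p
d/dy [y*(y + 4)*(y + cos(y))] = -y*(y + 4)*(sin(y) - 1) + y*(y + cos(y)) + (y + 4)*(y + cos(y))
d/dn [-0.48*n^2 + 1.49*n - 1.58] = 1.49 - 0.96*n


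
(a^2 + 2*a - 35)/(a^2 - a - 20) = (a + 7)/(a + 4)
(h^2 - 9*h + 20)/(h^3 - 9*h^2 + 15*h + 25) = (h - 4)/(h^2 - 4*h - 5)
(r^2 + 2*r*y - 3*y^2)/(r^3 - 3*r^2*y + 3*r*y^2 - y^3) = (r + 3*y)/(r^2 - 2*r*y + y^2)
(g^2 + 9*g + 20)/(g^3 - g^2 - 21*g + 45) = (g + 4)/(g^2 - 6*g + 9)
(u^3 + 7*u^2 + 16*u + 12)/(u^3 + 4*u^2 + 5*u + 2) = (u^2 + 5*u + 6)/(u^2 + 2*u + 1)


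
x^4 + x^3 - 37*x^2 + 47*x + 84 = (x - 4)*(x - 3)*(x + 1)*(x + 7)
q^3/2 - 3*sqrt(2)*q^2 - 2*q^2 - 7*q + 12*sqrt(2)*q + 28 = (q/2 + sqrt(2)/2)*(q - 4)*(q - 7*sqrt(2))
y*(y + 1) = y^2 + y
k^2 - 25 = (k - 5)*(k + 5)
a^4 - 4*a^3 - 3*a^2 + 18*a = a*(a - 3)^2*(a + 2)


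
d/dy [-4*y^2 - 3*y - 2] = -8*y - 3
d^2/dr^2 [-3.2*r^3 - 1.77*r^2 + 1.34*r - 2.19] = -19.2*r - 3.54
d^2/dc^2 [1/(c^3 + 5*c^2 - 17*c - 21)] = 2*(-(3*c + 5)*(c^3 + 5*c^2 - 17*c - 21) + (3*c^2 + 10*c - 17)^2)/(c^3 + 5*c^2 - 17*c - 21)^3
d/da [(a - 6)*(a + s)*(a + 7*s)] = 3*a^2 + 16*a*s - 12*a + 7*s^2 - 48*s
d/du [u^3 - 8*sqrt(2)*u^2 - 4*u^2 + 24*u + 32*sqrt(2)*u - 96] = 3*u^2 - 16*sqrt(2)*u - 8*u + 24 + 32*sqrt(2)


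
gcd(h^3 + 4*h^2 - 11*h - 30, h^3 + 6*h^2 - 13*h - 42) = h^2 - h - 6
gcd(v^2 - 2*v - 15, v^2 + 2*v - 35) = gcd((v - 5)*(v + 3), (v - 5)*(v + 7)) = v - 5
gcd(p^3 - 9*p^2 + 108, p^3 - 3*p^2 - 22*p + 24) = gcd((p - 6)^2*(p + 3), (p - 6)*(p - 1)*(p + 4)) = p - 6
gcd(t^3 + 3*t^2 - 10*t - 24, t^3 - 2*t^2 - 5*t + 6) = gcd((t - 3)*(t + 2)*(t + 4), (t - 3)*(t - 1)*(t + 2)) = t^2 - t - 6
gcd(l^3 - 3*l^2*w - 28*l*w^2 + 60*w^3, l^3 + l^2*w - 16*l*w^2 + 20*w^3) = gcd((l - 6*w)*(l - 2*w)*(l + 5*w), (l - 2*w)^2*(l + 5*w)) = -l^2 - 3*l*w + 10*w^2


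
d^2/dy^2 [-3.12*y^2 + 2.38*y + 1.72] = -6.24000000000000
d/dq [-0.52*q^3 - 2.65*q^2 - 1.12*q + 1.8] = -1.56*q^2 - 5.3*q - 1.12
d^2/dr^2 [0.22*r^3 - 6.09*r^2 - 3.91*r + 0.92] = 1.32*r - 12.18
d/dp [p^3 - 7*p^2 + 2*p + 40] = 3*p^2 - 14*p + 2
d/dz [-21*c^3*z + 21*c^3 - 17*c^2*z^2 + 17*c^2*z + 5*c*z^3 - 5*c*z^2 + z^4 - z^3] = -21*c^3 - 34*c^2*z + 17*c^2 + 15*c*z^2 - 10*c*z + 4*z^3 - 3*z^2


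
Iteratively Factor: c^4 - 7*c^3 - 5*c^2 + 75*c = (c)*(c^3 - 7*c^2 - 5*c + 75) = c*(c + 3)*(c^2 - 10*c + 25) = c*(c - 5)*(c + 3)*(c - 5)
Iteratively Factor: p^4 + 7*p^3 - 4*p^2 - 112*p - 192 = (p + 3)*(p^3 + 4*p^2 - 16*p - 64) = (p - 4)*(p + 3)*(p^2 + 8*p + 16) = (p - 4)*(p + 3)*(p + 4)*(p + 4)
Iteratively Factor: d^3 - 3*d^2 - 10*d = (d)*(d^2 - 3*d - 10) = d*(d + 2)*(d - 5)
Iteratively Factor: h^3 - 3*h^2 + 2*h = (h)*(h^2 - 3*h + 2) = h*(h - 1)*(h - 2)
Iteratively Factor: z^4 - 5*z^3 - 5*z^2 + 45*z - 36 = (z - 1)*(z^3 - 4*z^2 - 9*z + 36) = (z - 1)*(z + 3)*(z^2 - 7*z + 12) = (z - 3)*(z - 1)*(z + 3)*(z - 4)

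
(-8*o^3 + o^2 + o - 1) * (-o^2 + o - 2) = 8*o^5 - 9*o^4 + 16*o^3 - 3*o + 2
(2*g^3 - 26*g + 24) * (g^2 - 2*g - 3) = 2*g^5 - 4*g^4 - 32*g^3 + 76*g^2 + 30*g - 72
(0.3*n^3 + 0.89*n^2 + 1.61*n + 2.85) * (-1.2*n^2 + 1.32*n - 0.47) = -0.36*n^5 - 0.672*n^4 - 0.8982*n^3 - 1.7131*n^2 + 3.0053*n - 1.3395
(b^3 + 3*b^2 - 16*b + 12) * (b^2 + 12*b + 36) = b^5 + 15*b^4 + 56*b^3 - 72*b^2 - 432*b + 432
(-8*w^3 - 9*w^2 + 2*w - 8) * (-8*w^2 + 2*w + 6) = 64*w^5 + 56*w^4 - 82*w^3 + 14*w^2 - 4*w - 48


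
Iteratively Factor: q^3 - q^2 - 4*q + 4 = (q - 1)*(q^2 - 4) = (q - 2)*(q - 1)*(q + 2)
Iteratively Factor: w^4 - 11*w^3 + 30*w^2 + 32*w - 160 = (w - 4)*(w^3 - 7*w^2 + 2*w + 40) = (w - 4)*(w + 2)*(w^2 - 9*w + 20) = (w - 4)^2*(w + 2)*(w - 5)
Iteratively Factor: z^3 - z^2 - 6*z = (z - 3)*(z^2 + 2*z) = z*(z - 3)*(z + 2)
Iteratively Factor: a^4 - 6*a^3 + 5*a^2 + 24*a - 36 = (a - 3)*(a^3 - 3*a^2 - 4*a + 12) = (a - 3)^2*(a^2 - 4) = (a - 3)^2*(a - 2)*(a + 2)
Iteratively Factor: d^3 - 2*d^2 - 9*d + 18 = (d - 3)*(d^2 + d - 6) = (d - 3)*(d + 3)*(d - 2)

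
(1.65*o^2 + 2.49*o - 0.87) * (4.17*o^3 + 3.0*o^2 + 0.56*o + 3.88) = 6.8805*o^5 + 15.3333*o^4 + 4.7661*o^3 + 5.1864*o^2 + 9.174*o - 3.3756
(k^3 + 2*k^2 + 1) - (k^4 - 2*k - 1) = -k^4 + k^3 + 2*k^2 + 2*k + 2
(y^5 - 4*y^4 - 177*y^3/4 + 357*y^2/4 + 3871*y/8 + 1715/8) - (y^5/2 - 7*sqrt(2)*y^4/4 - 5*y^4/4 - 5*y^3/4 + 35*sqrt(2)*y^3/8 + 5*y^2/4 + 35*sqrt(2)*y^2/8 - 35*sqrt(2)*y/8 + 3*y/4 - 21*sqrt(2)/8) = y^5/2 - 11*y^4/4 + 7*sqrt(2)*y^4/4 - 43*y^3 - 35*sqrt(2)*y^3/8 - 35*sqrt(2)*y^2/8 + 88*y^2 + 35*sqrt(2)*y/8 + 3865*y/8 + 21*sqrt(2)/8 + 1715/8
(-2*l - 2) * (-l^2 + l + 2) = 2*l^3 - 6*l - 4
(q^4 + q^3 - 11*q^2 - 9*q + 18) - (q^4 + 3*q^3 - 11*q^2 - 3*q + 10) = -2*q^3 - 6*q + 8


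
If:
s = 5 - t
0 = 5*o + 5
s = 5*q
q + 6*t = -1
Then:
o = -1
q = 31/29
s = 155/29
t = -10/29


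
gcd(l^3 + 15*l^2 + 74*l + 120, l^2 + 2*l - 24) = l + 6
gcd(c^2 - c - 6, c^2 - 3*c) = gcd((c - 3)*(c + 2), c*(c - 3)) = c - 3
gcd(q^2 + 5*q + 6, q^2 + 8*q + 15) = q + 3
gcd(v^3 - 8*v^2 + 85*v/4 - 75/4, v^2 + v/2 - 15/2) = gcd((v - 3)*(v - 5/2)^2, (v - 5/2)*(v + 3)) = v - 5/2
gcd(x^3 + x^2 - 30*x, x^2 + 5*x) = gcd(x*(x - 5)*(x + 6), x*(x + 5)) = x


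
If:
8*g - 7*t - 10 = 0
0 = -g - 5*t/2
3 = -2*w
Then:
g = 25/27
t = -10/27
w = -3/2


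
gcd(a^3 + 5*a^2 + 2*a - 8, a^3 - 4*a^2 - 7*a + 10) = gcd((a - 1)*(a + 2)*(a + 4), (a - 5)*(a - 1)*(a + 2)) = a^2 + a - 2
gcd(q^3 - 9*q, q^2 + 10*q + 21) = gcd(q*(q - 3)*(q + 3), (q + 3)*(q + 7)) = q + 3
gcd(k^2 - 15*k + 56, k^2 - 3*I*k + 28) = 1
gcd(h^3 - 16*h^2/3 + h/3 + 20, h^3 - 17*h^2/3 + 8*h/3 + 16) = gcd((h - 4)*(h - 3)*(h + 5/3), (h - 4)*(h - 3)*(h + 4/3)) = h^2 - 7*h + 12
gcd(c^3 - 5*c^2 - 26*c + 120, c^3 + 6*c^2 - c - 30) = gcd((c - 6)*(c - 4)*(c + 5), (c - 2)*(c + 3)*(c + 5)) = c + 5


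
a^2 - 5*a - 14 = (a - 7)*(a + 2)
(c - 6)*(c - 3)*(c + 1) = c^3 - 8*c^2 + 9*c + 18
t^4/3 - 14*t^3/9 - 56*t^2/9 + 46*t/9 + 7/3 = (t/3 + 1)*(t - 7)*(t - 1)*(t + 1/3)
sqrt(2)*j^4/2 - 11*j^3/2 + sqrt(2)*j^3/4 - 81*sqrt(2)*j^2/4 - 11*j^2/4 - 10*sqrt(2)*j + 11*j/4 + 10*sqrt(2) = (j - 1/2)*(j - 8*sqrt(2))*(j + 5*sqrt(2)/2)*(sqrt(2)*j/2 + sqrt(2)/2)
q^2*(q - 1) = q^3 - q^2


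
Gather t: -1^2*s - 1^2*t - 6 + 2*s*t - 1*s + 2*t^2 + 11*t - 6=-2*s + 2*t^2 + t*(2*s + 10) - 12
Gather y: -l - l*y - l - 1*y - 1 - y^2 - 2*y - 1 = -2*l - y^2 + y*(-l - 3) - 2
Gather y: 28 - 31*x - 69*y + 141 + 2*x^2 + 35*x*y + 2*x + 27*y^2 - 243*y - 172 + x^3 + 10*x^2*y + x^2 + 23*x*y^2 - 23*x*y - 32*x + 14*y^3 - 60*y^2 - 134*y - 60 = x^3 + 3*x^2 - 61*x + 14*y^3 + y^2*(23*x - 33) + y*(10*x^2 + 12*x - 446) - 63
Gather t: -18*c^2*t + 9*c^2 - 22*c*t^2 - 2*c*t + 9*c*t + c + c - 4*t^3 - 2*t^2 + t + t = 9*c^2 + 2*c - 4*t^3 + t^2*(-22*c - 2) + t*(-18*c^2 + 7*c + 2)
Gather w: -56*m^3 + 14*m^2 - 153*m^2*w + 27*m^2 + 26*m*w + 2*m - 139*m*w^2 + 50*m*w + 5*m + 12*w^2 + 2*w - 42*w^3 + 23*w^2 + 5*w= -56*m^3 + 41*m^2 + 7*m - 42*w^3 + w^2*(35 - 139*m) + w*(-153*m^2 + 76*m + 7)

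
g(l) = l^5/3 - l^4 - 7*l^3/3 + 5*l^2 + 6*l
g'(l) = 5*l^4/3 - 4*l^3 - 7*l^2 + 10*l + 6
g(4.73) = 181.97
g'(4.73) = 307.64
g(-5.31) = -1743.74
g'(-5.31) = 1679.45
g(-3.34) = -140.32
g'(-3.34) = 250.96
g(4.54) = 130.04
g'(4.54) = 240.88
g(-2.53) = -20.91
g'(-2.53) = 68.96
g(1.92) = 8.54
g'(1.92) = -6.27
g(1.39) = 9.73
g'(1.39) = 1.85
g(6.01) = 1019.15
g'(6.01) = 1119.37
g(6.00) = 1008.00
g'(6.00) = 1110.00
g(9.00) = 11880.00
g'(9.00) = 7548.00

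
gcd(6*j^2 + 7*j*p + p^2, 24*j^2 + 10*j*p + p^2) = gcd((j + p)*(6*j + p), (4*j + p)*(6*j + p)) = 6*j + p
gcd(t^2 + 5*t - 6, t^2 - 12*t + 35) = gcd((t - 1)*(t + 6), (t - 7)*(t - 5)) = 1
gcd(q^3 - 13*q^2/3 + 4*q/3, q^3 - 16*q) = q^2 - 4*q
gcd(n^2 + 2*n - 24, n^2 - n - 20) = 1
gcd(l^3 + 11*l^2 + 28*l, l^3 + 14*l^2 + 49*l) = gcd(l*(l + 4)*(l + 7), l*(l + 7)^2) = l^2 + 7*l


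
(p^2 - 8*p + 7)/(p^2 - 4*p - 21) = (p - 1)/(p + 3)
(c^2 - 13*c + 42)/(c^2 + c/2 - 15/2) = 2*(c^2 - 13*c + 42)/(2*c^2 + c - 15)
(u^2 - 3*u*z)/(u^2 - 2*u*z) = (u - 3*z)/(u - 2*z)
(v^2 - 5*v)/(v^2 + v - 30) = v/(v + 6)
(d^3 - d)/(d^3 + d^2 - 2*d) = (d + 1)/(d + 2)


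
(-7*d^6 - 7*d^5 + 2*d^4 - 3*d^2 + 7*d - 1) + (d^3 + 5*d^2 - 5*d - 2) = -7*d^6 - 7*d^5 + 2*d^4 + d^3 + 2*d^2 + 2*d - 3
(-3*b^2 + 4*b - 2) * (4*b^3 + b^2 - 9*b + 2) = -12*b^5 + 13*b^4 + 23*b^3 - 44*b^2 + 26*b - 4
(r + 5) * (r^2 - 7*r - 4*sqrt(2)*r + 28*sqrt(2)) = r^3 - 4*sqrt(2)*r^2 - 2*r^2 - 35*r + 8*sqrt(2)*r + 140*sqrt(2)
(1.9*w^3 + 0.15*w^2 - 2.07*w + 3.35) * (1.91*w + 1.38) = 3.629*w^4 + 2.9085*w^3 - 3.7467*w^2 + 3.5419*w + 4.623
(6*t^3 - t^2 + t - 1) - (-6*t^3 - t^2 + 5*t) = 12*t^3 - 4*t - 1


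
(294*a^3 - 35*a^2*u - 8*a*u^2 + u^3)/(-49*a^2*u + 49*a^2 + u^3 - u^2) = (-42*a^2 - a*u + u^2)/(7*a*u - 7*a + u^2 - u)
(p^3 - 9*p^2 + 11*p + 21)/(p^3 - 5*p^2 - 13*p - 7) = (p - 3)/(p + 1)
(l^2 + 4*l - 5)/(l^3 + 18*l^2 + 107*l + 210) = (l - 1)/(l^2 + 13*l + 42)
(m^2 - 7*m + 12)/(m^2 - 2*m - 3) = (m - 4)/(m + 1)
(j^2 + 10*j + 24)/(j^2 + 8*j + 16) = (j + 6)/(j + 4)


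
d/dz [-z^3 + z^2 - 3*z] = -3*z^2 + 2*z - 3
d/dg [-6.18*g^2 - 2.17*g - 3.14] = -12.36*g - 2.17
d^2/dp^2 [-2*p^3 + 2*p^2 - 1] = 4 - 12*p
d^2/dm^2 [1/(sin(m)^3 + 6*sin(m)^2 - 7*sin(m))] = (-9*sin(m)^2 - 75*sin(m) - 193 + 29/sin(m) + 154/sin(m)^2 - 98/sin(m)^3)/((sin(m) - 1)^2*(sin(m) + 7)^3)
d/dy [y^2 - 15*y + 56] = 2*y - 15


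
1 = 1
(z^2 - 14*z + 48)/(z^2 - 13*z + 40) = (z - 6)/(z - 5)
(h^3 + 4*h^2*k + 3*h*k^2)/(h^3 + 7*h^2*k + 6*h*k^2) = (h + 3*k)/(h + 6*k)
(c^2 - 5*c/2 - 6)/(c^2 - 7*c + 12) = (c + 3/2)/(c - 3)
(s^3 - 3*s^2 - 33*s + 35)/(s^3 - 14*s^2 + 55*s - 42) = (s + 5)/(s - 6)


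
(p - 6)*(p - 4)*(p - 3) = p^3 - 13*p^2 + 54*p - 72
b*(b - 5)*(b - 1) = b^3 - 6*b^2 + 5*b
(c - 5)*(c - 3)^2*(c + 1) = c^4 - 10*c^3 + 28*c^2 - 6*c - 45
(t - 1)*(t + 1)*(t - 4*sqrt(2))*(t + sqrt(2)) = t^4 - 3*sqrt(2)*t^3 - 9*t^2 + 3*sqrt(2)*t + 8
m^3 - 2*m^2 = m^2*(m - 2)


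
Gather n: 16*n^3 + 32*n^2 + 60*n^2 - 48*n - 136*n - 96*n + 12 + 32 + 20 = 16*n^3 + 92*n^2 - 280*n + 64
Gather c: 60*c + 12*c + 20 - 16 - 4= 72*c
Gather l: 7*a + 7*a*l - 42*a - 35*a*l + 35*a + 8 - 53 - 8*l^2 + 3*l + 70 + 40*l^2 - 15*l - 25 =32*l^2 + l*(-28*a - 12)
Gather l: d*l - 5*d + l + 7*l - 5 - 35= -5*d + l*(d + 8) - 40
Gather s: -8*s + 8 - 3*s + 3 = 11 - 11*s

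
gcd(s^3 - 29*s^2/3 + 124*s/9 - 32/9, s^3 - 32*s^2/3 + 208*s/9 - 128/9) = s^2 - 28*s/3 + 32/3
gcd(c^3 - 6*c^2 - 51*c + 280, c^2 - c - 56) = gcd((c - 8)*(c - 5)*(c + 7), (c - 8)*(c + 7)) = c^2 - c - 56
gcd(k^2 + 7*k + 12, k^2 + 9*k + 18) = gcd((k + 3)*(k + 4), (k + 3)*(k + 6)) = k + 3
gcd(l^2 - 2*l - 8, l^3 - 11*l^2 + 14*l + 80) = l + 2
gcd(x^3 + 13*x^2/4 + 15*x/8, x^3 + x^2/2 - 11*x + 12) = 1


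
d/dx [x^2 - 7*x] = 2*x - 7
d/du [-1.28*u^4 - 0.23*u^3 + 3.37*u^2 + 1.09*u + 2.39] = -5.12*u^3 - 0.69*u^2 + 6.74*u + 1.09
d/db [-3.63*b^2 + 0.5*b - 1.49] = 0.5 - 7.26*b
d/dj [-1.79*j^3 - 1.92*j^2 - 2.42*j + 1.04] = -5.37*j^2 - 3.84*j - 2.42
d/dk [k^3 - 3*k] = 3*k^2 - 3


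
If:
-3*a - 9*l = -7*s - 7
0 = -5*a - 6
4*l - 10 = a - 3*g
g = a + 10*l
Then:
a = -6/5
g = 208/85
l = 31/85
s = -622/595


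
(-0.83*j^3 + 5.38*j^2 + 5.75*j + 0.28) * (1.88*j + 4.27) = -1.5604*j^4 + 6.5703*j^3 + 33.7826*j^2 + 25.0789*j + 1.1956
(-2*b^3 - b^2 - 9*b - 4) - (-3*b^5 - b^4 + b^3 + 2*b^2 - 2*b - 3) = 3*b^5 + b^4 - 3*b^3 - 3*b^2 - 7*b - 1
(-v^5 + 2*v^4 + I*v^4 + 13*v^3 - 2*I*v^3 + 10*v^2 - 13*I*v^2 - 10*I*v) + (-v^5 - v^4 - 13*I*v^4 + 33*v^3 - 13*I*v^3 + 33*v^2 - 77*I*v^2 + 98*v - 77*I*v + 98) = -2*v^5 + v^4 - 12*I*v^4 + 46*v^3 - 15*I*v^3 + 43*v^2 - 90*I*v^2 + 98*v - 87*I*v + 98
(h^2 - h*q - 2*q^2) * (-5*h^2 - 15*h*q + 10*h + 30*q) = -5*h^4 - 10*h^3*q + 10*h^3 + 25*h^2*q^2 + 20*h^2*q + 30*h*q^3 - 50*h*q^2 - 60*q^3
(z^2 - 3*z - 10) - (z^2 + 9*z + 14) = -12*z - 24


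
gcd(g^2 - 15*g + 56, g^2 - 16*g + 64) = g - 8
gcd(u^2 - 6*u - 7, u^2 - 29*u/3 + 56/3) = u - 7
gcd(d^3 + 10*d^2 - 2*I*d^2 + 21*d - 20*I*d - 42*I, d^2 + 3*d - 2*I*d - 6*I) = d^2 + d*(3 - 2*I) - 6*I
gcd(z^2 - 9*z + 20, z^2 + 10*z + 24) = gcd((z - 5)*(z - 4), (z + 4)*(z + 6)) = 1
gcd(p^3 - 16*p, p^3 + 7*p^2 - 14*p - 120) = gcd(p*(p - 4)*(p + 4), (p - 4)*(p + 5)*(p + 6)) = p - 4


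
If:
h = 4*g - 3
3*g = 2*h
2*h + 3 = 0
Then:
No Solution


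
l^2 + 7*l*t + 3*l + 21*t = (l + 3)*(l + 7*t)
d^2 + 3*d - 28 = (d - 4)*(d + 7)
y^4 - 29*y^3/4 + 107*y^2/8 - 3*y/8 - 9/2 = (y - 4)*(y - 3)*(y - 3/4)*(y + 1/2)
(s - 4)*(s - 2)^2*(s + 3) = s^4 - 5*s^3 - 4*s^2 + 44*s - 48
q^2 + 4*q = q*(q + 4)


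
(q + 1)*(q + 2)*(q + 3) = q^3 + 6*q^2 + 11*q + 6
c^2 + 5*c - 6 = (c - 1)*(c + 6)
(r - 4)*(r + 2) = r^2 - 2*r - 8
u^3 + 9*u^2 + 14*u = u*(u + 2)*(u + 7)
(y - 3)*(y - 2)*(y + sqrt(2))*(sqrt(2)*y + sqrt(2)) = sqrt(2)*y^4 - 4*sqrt(2)*y^3 + 2*y^3 - 8*y^2 + sqrt(2)*y^2 + 2*y + 6*sqrt(2)*y + 12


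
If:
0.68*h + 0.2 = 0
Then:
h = -0.29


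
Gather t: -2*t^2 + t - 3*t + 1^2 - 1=-2*t^2 - 2*t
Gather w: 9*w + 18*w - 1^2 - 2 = 27*w - 3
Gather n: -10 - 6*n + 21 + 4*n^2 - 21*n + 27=4*n^2 - 27*n + 38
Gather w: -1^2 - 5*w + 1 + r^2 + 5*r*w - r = r^2 - r + w*(5*r - 5)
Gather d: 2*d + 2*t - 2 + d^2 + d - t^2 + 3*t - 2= d^2 + 3*d - t^2 + 5*t - 4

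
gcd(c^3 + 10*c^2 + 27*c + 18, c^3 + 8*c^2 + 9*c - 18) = c^2 + 9*c + 18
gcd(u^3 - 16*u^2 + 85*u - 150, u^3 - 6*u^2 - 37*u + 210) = u - 5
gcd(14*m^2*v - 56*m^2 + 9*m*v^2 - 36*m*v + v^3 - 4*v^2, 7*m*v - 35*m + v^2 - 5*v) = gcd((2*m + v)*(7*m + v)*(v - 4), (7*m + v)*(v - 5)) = 7*m + v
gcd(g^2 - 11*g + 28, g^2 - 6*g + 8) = g - 4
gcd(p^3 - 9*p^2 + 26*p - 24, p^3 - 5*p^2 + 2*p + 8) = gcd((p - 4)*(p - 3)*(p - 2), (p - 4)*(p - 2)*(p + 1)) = p^2 - 6*p + 8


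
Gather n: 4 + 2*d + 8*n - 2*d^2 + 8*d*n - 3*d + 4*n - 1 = -2*d^2 - d + n*(8*d + 12) + 3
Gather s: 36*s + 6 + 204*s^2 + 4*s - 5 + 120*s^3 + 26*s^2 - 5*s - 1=120*s^3 + 230*s^2 + 35*s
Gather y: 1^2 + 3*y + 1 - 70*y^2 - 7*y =-70*y^2 - 4*y + 2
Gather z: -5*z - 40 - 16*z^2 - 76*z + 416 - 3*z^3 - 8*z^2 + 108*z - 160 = -3*z^3 - 24*z^2 + 27*z + 216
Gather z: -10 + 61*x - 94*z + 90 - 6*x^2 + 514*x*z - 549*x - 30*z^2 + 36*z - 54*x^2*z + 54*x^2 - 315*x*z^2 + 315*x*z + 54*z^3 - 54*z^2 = 48*x^2 - 488*x + 54*z^3 + z^2*(-315*x - 84) + z*(-54*x^2 + 829*x - 58) + 80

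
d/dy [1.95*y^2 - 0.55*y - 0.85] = 3.9*y - 0.55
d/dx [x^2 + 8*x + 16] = 2*x + 8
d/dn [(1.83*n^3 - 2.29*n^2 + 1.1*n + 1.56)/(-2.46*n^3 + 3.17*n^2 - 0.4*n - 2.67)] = (0.1677*n^4 + 3.948*n^3 - 5.7165*n^2 + 2.3382*n - 2.313)/(6.0516*n^6 - 15.5964*n^5 + 12.0169*n^4 + 10.6004*n^3 - 16.7678*n^2 + 2.136*n + 7.1289)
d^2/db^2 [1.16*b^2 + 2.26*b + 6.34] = 2.32000000000000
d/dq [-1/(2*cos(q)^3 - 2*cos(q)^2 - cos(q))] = (-6*cos(q)^2 + 4*cos(q) + 1)*sin(q)/((2*cos(q) - cos(2*q))^2*cos(q)^2)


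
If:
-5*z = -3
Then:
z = 3/5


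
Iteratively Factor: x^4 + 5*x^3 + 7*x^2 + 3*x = (x)*(x^3 + 5*x^2 + 7*x + 3) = x*(x + 1)*(x^2 + 4*x + 3) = x*(x + 1)^2*(x + 3)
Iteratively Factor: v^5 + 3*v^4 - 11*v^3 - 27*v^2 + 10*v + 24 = (v - 1)*(v^4 + 4*v^3 - 7*v^2 - 34*v - 24) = (v - 1)*(v + 1)*(v^3 + 3*v^2 - 10*v - 24) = (v - 1)*(v + 1)*(v + 2)*(v^2 + v - 12) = (v - 3)*(v - 1)*(v + 1)*(v + 2)*(v + 4)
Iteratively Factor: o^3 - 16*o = (o - 4)*(o^2 + 4*o) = (o - 4)*(o + 4)*(o)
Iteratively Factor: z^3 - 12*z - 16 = (z + 2)*(z^2 - 2*z - 8) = (z - 4)*(z + 2)*(z + 2)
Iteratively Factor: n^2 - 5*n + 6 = (n - 2)*(n - 3)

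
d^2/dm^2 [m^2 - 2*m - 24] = 2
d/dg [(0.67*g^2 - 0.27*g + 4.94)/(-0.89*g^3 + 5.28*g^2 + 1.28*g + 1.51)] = (0.5963*g^4 - 0.4806*g^3 + 15.473*g^2 - 50.143*g - 6.7309)/(0.7921*g^6 - 9.3984*g^5 + 25.6*g^4 + 10.829*g^3 + 17.584*g^2 + 3.8656*g + 2.2801)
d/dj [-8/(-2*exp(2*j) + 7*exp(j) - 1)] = (56 - 32*exp(j))*exp(j)/(2*exp(2*j) - 7*exp(j) + 1)^2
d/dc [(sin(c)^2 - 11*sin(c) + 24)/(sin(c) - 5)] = (sin(c)^2 - 10*sin(c) + 31)*cos(c)/(sin(c) - 5)^2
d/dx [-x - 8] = -1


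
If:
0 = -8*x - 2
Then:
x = -1/4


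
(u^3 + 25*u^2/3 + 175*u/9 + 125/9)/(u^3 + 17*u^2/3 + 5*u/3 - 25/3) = (u + 5/3)/(u - 1)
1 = 1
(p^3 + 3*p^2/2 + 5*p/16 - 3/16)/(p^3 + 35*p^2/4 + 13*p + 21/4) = (p - 1/4)/(p + 7)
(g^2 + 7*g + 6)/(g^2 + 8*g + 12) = (g + 1)/(g + 2)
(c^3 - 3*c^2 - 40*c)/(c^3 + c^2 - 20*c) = (c - 8)/(c - 4)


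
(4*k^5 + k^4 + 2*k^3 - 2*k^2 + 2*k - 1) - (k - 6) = 4*k^5 + k^4 + 2*k^3 - 2*k^2 + k + 5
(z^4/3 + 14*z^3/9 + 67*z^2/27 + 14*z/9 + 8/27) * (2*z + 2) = 2*z^5/3 + 34*z^4/9 + 218*z^3/27 + 218*z^2/27 + 100*z/27 + 16/27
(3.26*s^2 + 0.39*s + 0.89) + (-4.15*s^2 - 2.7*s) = -0.890000000000001*s^2 - 2.31*s + 0.89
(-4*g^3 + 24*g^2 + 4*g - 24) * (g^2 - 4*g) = -4*g^5 + 40*g^4 - 92*g^3 - 40*g^2 + 96*g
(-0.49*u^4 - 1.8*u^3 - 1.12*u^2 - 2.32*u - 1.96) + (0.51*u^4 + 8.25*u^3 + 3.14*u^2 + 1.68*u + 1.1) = 0.02*u^4 + 6.45*u^3 + 2.02*u^2 - 0.64*u - 0.86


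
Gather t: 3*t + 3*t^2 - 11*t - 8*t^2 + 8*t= -5*t^2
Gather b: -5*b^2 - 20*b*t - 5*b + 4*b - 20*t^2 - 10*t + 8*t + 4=-5*b^2 + b*(-20*t - 1) - 20*t^2 - 2*t + 4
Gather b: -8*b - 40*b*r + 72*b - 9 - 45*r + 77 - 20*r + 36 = b*(64 - 40*r) - 65*r + 104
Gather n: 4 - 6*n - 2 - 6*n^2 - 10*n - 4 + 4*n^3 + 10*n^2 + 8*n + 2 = 4*n^3 + 4*n^2 - 8*n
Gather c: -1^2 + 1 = 0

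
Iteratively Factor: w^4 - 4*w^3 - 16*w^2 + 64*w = (w - 4)*(w^3 - 16*w) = (w - 4)*(w + 4)*(w^2 - 4*w) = (w - 4)^2*(w + 4)*(w)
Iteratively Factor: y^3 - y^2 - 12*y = (y + 3)*(y^2 - 4*y) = y*(y + 3)*(y - 4)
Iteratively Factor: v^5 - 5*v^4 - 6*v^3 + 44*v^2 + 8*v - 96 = (v + 2)*(v^4 - 7*v^3 + 8*v^2 + 28*v - 48) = (v + 2)^2*(v^3 - 9*v^2 + 26*v - 24) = (v - 4)*(v + 2)^2*(v^2 - 5*v + 6) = (v - 4)*(v - 3)*(v + 2)^2*(v - 2)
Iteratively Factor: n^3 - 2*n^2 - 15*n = (n - 5)*(n^2 + 3*n) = n*(n - 5)*(n + 3)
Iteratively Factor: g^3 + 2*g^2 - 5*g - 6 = (g + 1)*(g^2 + g - 6) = (g + 1)*(g + 3)*(g - 2)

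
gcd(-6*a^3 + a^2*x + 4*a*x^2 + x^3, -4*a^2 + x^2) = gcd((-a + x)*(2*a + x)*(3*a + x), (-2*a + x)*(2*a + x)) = 2*a + x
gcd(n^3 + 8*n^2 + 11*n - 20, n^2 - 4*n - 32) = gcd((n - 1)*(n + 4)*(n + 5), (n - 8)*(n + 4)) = n + 4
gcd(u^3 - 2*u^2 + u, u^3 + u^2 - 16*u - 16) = 1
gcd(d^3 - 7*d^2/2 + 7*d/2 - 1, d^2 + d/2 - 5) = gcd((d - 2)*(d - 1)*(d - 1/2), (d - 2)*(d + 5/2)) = d - 2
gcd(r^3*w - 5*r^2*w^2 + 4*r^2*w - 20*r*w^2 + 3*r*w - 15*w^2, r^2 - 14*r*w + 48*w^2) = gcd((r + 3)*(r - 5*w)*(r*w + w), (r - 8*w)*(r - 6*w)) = 1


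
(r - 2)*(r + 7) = r^2 + 5*r - 14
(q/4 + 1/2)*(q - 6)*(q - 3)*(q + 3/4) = q^4/4 - 25*q^3/16 - 21*q^2/16 + 9*q + 27/4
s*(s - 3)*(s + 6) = s^3 + 3*s^2 - 18*s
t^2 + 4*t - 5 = (t - 1)*(t + 5)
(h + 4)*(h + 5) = h^2 + 9*h + 20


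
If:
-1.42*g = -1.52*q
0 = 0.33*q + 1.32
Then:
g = -4.28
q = -4.00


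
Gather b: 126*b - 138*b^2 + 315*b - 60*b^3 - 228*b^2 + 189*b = -60*b^3 - 366*b^2 + 630*b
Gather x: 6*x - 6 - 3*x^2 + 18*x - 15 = -3*x^2 + 24*x - 21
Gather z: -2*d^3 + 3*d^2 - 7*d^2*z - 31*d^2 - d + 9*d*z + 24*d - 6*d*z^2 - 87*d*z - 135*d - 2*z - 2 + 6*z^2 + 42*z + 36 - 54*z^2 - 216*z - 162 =-2*d^3 - 28*d^2 - 112*d + z^2*(-6*d - 48) + z*(-7*d^2 - 78*d - 176) - 128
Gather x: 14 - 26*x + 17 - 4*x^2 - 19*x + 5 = -4*x^2 - 45*x + 36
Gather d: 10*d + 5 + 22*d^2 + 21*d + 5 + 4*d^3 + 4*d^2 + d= 4*d^3 + 26*d^2 + 32*d + 10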